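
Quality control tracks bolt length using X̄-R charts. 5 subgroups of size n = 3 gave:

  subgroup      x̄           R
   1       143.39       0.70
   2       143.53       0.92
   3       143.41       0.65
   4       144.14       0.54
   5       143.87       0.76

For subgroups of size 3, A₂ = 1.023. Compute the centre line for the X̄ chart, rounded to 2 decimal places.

143.67

X̄̄ = (143.39 + 143.53 + 143.41 + 144.14 + 143.87) / 5 = 718.3400 / 5 = 143.6680
CL = X̄̄ = 143.6680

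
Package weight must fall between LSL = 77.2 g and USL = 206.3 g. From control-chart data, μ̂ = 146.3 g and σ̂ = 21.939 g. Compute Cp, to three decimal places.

Cp = (USL − LSL) / (6σ̂) = (206.3 − 77.2) / (6 × 21.939) = 129.1000 / 131.6340 = 0.9807

0.981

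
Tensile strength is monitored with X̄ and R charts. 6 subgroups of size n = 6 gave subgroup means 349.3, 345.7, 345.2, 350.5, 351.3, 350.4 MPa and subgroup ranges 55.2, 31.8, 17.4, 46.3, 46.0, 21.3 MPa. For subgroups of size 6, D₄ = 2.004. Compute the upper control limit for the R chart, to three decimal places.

72.812

R̄ = (55.2 + 31.8 + 17.4 + 46.3 + 46.0 + 21.3) / 6 = 218.0000 / 6 = 36.3333
UCL_R = D₄·R̄ = 2.004 × 36.3333 = 72.8120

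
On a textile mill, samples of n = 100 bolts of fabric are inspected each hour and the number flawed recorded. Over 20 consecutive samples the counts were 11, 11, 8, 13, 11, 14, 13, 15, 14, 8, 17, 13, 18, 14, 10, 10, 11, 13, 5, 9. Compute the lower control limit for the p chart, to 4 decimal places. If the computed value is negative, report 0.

p̄ = Σdᵢ / (k·n) = 238 / (20 × 100) = 0.11900
LCL = p̄ − 3·√(p̄(1−p̄)/n) = 0.11900 − 3 × 0.03238 = 0.02186

0.0219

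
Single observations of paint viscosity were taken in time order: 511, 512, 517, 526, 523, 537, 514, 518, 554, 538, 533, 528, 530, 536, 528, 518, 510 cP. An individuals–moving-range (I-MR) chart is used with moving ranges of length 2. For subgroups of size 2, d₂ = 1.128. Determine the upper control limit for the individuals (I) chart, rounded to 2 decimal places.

551.24

X̄ = (511 + 512 + 517 + 526 + 523 + 537 + 514 + 518 + 554 + 538 + 533 + 528 + 530 + 536 + 528 + 518 + 510) / 17 = 525.4706
Moving ranges: 1, 5, 9, 3, 14, 23, 4, 36, 16, 5, 5, 2, 6, 8, 10, 8; M̄R̄ = 155.0000 / 16 = 9.6875
UCL = X̄ + 3·M̄R̄/d₂ = 525.4706 + 3 × 9.6875 / 1.128 = 551.2352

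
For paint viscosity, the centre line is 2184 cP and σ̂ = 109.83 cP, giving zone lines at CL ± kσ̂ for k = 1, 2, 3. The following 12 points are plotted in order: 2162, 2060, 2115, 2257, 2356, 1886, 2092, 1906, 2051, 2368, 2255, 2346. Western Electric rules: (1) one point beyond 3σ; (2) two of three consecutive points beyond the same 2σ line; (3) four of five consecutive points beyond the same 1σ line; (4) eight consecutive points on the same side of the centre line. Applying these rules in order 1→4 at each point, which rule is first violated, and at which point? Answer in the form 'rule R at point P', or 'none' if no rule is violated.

Zone of each point (C = within 1σ̂, B = 1σ̂–2σ̂, A = 2σ̂–3σ̂, * = beyond 3σ̂; sign = side of CL): 1:-C, 2:-B, 3:-C, 4:+C, 5:+B, 6:-A, 7:-C, 8:-A, 9:-B, 10:+B, 11:+C, 12:+B
Rule 2 (two of three consecutive points beyond the same 2σ limit) is satisfied at point 8.

rule 2 at point 8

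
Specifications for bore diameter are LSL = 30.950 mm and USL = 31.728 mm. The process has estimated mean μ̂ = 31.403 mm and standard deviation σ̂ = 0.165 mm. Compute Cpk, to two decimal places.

0.66

Cpu = (USL − μ̂) / (3σ̂) = (31.728 − 31.403) / (3 × 0.165) = 0.6566; Cpl = (μ̂ − LSL) / (3σ̂) = (31.403 − 30.950) / (3 × 0.165) = 0.9152; Cpk = min(Cpu, Cpl) = 0.6566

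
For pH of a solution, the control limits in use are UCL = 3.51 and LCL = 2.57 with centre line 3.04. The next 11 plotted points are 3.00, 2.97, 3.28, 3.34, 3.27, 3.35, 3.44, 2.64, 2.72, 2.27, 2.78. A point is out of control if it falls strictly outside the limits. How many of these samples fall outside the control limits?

1

Compare each point to [2.57, 3.51]: sample 10 = 2.27 < LCL.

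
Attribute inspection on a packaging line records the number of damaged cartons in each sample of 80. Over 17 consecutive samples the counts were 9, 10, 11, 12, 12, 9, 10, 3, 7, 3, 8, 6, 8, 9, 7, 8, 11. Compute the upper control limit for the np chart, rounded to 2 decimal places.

16.64

p̄ = Σdᵢ / (k·n) = 143 / (17 × 80) = 0.10515
UCL = np̄ + 3·√(np̄(1−p̄)) = 8.4118 + 3 × √(8.4118×0.89485) = 8.4118 + 3 × 2.7436 = 16.6425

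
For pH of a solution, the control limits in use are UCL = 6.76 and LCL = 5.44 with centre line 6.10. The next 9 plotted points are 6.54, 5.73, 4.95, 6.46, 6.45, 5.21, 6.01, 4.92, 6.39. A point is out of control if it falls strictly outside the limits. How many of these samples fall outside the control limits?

3

Compare each point to [5.44, 6.76]: sample 3 = 4.95 < LCL; sample 6 = 5.21 < LCL; sample 8 = 4.92 < LCL.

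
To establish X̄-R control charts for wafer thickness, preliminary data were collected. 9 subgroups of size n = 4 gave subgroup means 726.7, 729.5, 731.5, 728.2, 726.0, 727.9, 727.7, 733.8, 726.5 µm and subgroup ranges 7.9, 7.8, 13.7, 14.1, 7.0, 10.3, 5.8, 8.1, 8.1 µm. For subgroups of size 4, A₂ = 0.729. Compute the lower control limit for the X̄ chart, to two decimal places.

721.94

X̄̄ = (726.7 + 729.5 + 731.5 + 728.2 + 726.0 + 727.9 + 727.7 + 733.8 + 726.5) / 9 = 6557.8000 / 9 = 728.6444
R̄ = (7.9 + 7.8 + 13.7 + 14.1 + 7.0 + 10.3 + 5.8 + 8.1 + 8.1) / 9 = 82.8000 / 9 = 9.2000
LCL = X̄̄ − A₂·R̄ = 728.6444 − 0.729 × 9.2000 = 721.9376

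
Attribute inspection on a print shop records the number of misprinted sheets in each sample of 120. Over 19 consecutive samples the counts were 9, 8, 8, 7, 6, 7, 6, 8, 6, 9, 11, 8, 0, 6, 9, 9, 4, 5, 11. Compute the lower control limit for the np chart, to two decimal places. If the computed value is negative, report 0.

0.00

p̄ = Σdᵢ / (k·n) = 137 / (19 × 120) = 0.06009
LCL = np̄ − 3·√(np̄(1−p̄)) = 7.2105 − 3 × 2.6033 = -0.5994 → 0 (negative, so LCL = 0)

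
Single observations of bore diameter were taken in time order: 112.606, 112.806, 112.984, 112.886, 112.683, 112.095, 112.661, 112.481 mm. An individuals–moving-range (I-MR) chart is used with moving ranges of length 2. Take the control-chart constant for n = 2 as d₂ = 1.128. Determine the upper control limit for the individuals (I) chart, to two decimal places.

X̄ = (112.606 + 112.806 + 112.984 + 112.886 + 112.683 + 112.095 + 112.661 + 112.481) / 8 = 112.6502
Moving ranges: 0.200, 0.178, 0.098, 0.203, 0.588, 0.566, 0.180; M̄R̄ = 2.0130 / 7 = 0.2876
UCL = X̄ + 3·M̄R̄/d₂ = 112.6502 + 3 × 0.2876 / 1.128 = 113.4151

113.42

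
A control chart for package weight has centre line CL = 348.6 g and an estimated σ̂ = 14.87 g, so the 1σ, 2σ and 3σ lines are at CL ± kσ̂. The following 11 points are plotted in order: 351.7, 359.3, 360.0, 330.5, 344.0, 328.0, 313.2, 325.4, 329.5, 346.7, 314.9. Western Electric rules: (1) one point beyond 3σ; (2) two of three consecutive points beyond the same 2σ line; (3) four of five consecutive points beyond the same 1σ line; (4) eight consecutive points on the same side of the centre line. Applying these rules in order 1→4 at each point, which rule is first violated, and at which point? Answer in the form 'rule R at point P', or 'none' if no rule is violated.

rule 3 at point 8

Zone of each point (C = within 1σ̂, B = 1σ̂–2σ̂, A = 2σ̂–3σ̂, * = beyond 3σ̂; sign = side of CL): 1:+C, 2:+C, 3:+C, 4:-B, 5:-C, 6:-B, 7:-A, 8:-B, 9:-B, 10:-C, 11:-A
Rule 3 (four of five consecutive points beyond the same 1σ limit) is satisfied at point 8.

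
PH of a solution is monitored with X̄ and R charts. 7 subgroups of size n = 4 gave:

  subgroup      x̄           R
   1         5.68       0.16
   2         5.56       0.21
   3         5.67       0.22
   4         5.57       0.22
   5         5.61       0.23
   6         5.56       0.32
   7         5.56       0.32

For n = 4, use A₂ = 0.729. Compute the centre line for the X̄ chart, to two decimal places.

5.60

X̄̄ = (5.68 + 5.56 + 5.67 + 5.57 + 5.61 + 5.56 + 5.56) / 7 = 39.2100 / 7 = 5.6014
CL = X̄̄ = 5.6014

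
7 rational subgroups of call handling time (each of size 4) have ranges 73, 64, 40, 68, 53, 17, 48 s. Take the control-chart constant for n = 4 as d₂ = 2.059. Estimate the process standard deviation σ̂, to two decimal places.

25.19

R̄ = (73 + 64 + 40 + 68 + 53 + 17 + 48) / 7 = 51.8571
σ̂ = R̄ / d₂ = 51.8571 / 2.059 = 25.1856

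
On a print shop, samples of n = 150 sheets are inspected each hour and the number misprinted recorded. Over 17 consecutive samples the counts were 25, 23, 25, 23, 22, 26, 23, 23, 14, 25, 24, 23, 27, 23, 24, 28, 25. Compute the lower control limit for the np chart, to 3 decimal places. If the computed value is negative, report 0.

10.303

p̄ = Σdᵢ / (k·n) = 403 / (17 × 150) = 0.15804
LCL = np̄ − 3·√(np̄(1−p̄)) = 23.7059 − 3 × 4.4676 = 10.3031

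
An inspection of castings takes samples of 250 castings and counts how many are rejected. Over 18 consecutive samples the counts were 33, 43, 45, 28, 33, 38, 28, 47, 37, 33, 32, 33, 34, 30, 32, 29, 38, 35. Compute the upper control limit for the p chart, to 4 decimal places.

p̄ = Σdᵢ / (k·n) = 628 / (18 × 250) = 0.13956
UCL = p̄ + 3·√(p̄(1−p̄)/n) = 0.13956 + 3 × √(0.13956×0.86044/250) = 0.13956 + 3 × 0.02192 = 0.20530

0.2053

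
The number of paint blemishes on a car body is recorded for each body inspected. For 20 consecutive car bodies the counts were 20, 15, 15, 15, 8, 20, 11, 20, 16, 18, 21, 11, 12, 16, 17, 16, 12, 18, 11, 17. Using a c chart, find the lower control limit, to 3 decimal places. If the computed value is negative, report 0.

c̄ = (20 + 15 + 15 + 15 + 8 + 20 + 11 + 20 + 16 + 18 + 21 + 11 + 12 + 16 + 17 + 16 + 12 + 18 + 11 + 17) / 20 = 309 / 20 = 15.4500
LCL = c̄ − 3√c̄ = 15.4500 − 3 × 3.9306 = 3.6581

3.658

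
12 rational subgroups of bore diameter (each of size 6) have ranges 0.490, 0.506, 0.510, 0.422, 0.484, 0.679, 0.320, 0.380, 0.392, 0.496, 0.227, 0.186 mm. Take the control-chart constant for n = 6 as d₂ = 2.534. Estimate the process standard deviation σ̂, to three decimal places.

0.167

R̄ = (0.490 + 0.506 + 0.510 + 0.422 + 0.484 + 0.679 + 0.320 + 0.380 + 0.392 + 0.496 + 0.227 + 0.186) / 12 = 0.4243
σ̂ = R̄ / d₂ = 0.4243 / 2.534 = 0.1675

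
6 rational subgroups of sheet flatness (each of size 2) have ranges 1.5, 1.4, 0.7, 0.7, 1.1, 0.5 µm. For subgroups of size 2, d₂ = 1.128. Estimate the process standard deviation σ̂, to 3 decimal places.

0.872

R̄ = (1.5 + 1.4 + 0.7 + 0.7 + 1.1 + 0.5) / 6 = 0.9833
σ̂ = R̄ / d₂ = 0.9833 / 1.128 = 0.8717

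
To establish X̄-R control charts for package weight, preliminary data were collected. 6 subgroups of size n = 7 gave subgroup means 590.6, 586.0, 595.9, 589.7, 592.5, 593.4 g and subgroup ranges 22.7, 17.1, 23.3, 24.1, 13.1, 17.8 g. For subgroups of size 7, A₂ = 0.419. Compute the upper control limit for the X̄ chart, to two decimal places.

X̄̄ = (590.6 + 586.0 + 595.9 + 589.7 + 592.5 + 593.4) / 6 = 3548.1000 / 6 = 591.3500
R̄ = (22.7 + 17.1 + 23.3 + 24.1 + 13.1 + 17.8) / 6 = 118.1000 / 6 = 19.6833
UCL = X̄̄ + A₂·R̄ = 591.3500 + 0.419 × 19.6833 = 599.5973

599.60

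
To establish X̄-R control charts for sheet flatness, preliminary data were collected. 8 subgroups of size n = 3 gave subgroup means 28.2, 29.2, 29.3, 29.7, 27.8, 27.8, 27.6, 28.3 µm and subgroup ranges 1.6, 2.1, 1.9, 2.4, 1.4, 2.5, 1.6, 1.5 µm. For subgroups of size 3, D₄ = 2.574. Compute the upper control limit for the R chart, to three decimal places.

R̄ = (1.6 + 2.1 + 1.9 + 2.4 + 1.4 + 2.5 + 1.6 + 1.5) / 8 = 15.0000 / 8 = 1.8750
UCL_R = D₄·R̄ = 2.574 × 1.8750 = 4.8262

4.826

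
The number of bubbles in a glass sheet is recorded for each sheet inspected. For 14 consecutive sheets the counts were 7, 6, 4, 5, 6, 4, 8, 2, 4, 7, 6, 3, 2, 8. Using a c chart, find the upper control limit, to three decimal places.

c̄ = (7 + 6 + 4 + 5 + 6 + 4 + 8 + 2 + 4 + 7 + 6 + 3 + 2 + 8) / 14 = 72 / 14 = 5.1429
UCL = c̄ + 3√c̄ = 5.1429 + 3 × √5.1429 = 5.1429 + 3 × 2.2678 = 11.9462

11.946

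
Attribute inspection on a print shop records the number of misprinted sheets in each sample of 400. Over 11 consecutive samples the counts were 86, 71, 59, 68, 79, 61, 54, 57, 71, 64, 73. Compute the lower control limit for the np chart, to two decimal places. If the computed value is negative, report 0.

p̄ = Σdᵢ / (k·n) = 743 / (11 × 400) = 0.16886
LCL = np̄ − 3·√(np̄(1−p̄)) = 67.5455 − 3 × 7.4926 = 45.0676

45.07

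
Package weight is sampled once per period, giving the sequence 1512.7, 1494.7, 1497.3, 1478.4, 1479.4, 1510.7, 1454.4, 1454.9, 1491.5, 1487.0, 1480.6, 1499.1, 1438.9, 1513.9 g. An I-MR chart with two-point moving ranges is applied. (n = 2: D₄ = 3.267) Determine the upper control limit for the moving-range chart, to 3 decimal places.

Moving ranges: 18.0, 2.6, 18.9, 1.0, 31.3, 56.3, 0.5, 36.6, 4.5, 6.4, 18.5, 60.2, 75.0; M̄R̄ = 329.8000 / 13 = 25.3692
UCL_MR = D₄·M̄R̄ = 3.267 × 25.3692 = 82.8813

82.881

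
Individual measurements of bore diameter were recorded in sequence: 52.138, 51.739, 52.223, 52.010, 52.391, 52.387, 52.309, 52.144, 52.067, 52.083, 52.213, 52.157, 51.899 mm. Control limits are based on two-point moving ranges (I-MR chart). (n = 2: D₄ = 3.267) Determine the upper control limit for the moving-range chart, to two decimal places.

Moving ranges: 0.399, 0.484, 0.213, 0.381, 0.004, 0.078, 0.165, 0.077, 0.016, 0.130, 0.056, 0.258; M̄R̄ = 2.2610 / 12 = 0.1884
UCL_MR = D₄·M̄R̄ = 3.267 × 0.1884 = 0.6156

0.62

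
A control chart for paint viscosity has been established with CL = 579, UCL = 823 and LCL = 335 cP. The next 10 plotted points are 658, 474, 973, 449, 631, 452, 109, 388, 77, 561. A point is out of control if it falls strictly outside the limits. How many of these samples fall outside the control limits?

Compare each point to [335, 823]: sample 3 = 973 > UCL; sample 7 = 109 < LCL; sample 9 = 77 < LCL.

3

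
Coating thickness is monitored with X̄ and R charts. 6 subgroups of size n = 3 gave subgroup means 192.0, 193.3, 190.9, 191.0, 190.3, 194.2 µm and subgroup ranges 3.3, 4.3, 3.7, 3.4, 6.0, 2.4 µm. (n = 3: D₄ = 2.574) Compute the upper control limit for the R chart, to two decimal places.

9.91

R̄ = (3.3 + 4.3 + 3.7 + 3.4 + 6.0 + 2.4) / 6 = 23.1000 / 6 = 3.8500
UCL_R = D₄·R̄ = 2.574 × 3.8500 = 9.9099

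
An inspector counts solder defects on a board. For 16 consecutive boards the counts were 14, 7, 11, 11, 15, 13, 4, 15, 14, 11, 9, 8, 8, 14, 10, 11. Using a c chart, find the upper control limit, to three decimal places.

20.859

c̄ = (14 + 7 + 11 + 11 + 15 + 13 + 4 + 15 + 14 + 11 + 9 + 8 + 8 + 14 + 10 + 11) / 16 = 175 / 16 = 10.9375
UCL = c̄ + 3√c̄ = 10.9375 + 3 × √10.9375 = 10.9375 + 3 × 3.3072 = 20.8591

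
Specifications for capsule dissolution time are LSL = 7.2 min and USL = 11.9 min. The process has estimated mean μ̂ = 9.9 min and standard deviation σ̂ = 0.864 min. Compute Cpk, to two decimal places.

Cpu = (USL − μ̂) / (3σ̂) = (11.9 − 9.9) / (3 × 0.864) = 0.7716; Cpl = (μ̂ − LSL) / (3σ̂) = (9.9 − 7.2) / (3 × 0.864) = 1.0417; Cpk = min(Cpu, Cpl) = 0.7716

0.77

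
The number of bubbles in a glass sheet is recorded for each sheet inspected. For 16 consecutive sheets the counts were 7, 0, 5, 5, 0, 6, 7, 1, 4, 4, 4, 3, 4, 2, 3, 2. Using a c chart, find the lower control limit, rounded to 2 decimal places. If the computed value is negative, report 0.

0.00

c̄ = (7 + 0 + 5 + 5 + 0 + 6 + 7 + 1 + 4 + 4 + 4 + 3 + 4 + 2 + 3 + 2) / 16 = 57 / 16 = 3.5625
LCL = c̄ − 3√c̄ = 3.5625 − 3 × 1.8875 = -2.0999 → 0 (cannot be negative)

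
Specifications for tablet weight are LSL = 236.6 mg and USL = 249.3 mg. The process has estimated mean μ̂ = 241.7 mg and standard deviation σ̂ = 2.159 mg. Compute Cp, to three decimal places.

Cp = (USL − LSL) / (6σ̂) = (249.3 − 236.6) / (6 × 2.159) = 12.7000 / 12.9540 = 0.9804

0.980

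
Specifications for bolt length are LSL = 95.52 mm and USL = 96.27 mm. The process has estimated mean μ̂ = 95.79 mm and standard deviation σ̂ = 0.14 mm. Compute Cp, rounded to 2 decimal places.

0.89

Cp = (USL − LSL) / (6σ̂) = (96.27 − 95.52) / (6 × 0.14) = 0.7500 / 0.8400 = 0.8929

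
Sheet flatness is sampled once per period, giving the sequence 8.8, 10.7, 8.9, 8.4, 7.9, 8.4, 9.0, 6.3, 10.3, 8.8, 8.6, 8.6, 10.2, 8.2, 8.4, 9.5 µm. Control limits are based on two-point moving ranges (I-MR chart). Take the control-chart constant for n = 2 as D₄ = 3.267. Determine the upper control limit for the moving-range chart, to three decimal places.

Moving ranges: 1.9, 1.8, 0.5, 0.5, 0.5, 0.6, 2.7, 4.0, 1.5, 0.2, 0.0, 1.6, 2.0, 0.2, 1.1; M̄R̄ = 19.1000 / 15 = 1.2733
UCL_MR = D₄·M̄R̄ = 3.267 × 1.2733 = 4.1600

4.160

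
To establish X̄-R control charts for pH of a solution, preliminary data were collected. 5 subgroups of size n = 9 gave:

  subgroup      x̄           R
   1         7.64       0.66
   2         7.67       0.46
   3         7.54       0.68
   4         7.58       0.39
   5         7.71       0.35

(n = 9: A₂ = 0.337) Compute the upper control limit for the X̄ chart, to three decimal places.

X̄̄ = (7.64 + 7.67 + 7.54 + 7.58 + 7.71) / 5 = 38.1400 / 5 = 7.6280
R̄ = (0.66 + 0.46 + 0.68 + 0.39 + 0.35) / 5 = 2.5400 / 5 = 0.5080
UCL = X̄̄ + A₂·R̄ = 7.6280 + 0.337 × 0.5080 = 7.7992

7.799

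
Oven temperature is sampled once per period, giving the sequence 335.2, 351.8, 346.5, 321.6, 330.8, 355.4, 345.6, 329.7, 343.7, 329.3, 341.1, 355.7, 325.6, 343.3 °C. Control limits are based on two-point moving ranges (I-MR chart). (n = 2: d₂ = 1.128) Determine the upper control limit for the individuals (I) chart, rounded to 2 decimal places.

382.40

X̄ = (335.2 + 351.8 + 346.5 + 321.6 + 330.8 + 355.4 + 345.6 + 329.7 + 343.7 + 329.3 + 341.1 + 355.7 + 325.6 + 343.3) / 14 = 339.6643
Moving ranges: 16.6, 5.3, 24.9, 9.2, 24.6, 9.8, 15.9, 14.0, 14.4, 11.8, 14.6, 30.1, 17.7; M̄R̄ = 208.9000 / 13 = 16.0692
UCL = X̄ + 3·M̄R̄/d₂ = 339.6643 + 3 × 16.0692 / 1.128 = 382.4016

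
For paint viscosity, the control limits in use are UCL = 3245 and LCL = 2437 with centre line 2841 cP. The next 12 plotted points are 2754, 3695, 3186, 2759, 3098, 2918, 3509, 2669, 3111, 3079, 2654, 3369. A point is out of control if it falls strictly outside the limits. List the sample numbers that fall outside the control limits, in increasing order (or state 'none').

2, 7, 12

Compare each point to [2437, 3245]: sample 2 = 3695 > UCL; sample 7 = 3509 > UCL; sample 12 = 3369 > UCL.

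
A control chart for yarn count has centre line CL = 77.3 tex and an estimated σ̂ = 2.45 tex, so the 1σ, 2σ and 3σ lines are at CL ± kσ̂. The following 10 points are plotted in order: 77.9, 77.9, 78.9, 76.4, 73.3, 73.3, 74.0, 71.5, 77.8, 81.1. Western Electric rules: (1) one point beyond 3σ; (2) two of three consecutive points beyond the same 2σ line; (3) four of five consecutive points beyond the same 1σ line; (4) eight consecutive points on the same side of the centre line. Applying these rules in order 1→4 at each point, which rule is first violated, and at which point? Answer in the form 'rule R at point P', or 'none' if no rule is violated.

rule 3 at point 8

Zone of each point (C = within 1σ̂, B = 1σ̂–2σ̂, A = 2σ̂–3σ̂, * = beyond 3σ̂; sign = side of CL): 1:+C, 2:+C, 3:+C, 4:-C, 5:-B, 6:-B, 7:-B, 8:-A, 9:+C, 10:+B
Rule 3 (four of five consecutive points beyond the same 1σ limit) is satisfied at point 8.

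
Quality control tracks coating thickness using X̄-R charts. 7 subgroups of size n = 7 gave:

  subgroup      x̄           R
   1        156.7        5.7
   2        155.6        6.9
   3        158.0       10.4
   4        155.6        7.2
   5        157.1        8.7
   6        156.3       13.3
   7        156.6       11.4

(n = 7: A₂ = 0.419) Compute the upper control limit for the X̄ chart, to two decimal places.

160.36

X̄̄ = (156.7 + 155.6 + 158.0 + 155.6 + 157.1 + 156.3 + 156.6) / 7 = 1095.9000 / 7 = 156.5571
R̄ = (5.7 + 6.9 + 10.4 + 7.2 + 8.7 + 13.3 + 11.4) / 7 = 63.6000 / 7 = 9.0857
UCL = X̄̄ + A₂·R̄ = 156.5571 + 0.419 × 9.0857 = 160.3641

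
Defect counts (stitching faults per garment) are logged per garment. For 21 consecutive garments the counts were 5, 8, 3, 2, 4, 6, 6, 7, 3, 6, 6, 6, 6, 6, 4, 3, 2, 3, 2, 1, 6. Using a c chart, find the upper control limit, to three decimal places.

10.905

c̄ = (5 + 8 + 3 + 2 + 4 + 6 + 6 + 7 + 3 + 6 + 6 + 6 + 6 + 6 + 4 + 3 + 2 + 3 + 2 + 1 + 6) / 21 = 95 / 21 = 4.5238
UCL = c̄ + 3√c̄ = 4.5238 + 3 × √4.5238 = 4.5238 + 3 × 2.1269 = 10.9046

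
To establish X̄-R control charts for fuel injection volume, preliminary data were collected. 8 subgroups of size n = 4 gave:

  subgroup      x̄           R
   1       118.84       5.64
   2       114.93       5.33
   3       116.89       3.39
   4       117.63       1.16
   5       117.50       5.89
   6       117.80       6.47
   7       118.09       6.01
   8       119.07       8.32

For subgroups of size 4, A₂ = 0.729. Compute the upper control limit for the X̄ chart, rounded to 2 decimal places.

121.44

X̄̄ = (118.84 + 114.93 + 116.89 + 117.63 + 117.50 + 117.80 + 118.09 + 119.07) / 8 = 940.7500 / 8 = 117.5938
R̄ = (5.64 + 5.33 + 3.39 + 1.16 + 5.89 + 6.47 + 6.01 + 8.32) / 8 = 42.2100 / 8 = 5.2763
UCL = X̄̄ + A₂·R̄ = 117.5938 + 0.729 × 5.2763 = 121.4401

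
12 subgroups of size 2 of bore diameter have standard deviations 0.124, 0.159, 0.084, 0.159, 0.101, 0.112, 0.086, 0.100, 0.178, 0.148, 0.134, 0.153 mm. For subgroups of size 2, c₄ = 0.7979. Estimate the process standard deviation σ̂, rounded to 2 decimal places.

s̄ = (0.124 + 0.159 + 0.084 + 0.159 + 0.101 + 0.112 + 0.086 + 0.100 + 0.178 + 0.148 + 0.134 + 0.153) / 12 = 0.1282
σ̂ = s̄ / c₄ = 0.1282 / 0.7979 = 0.1606

0.16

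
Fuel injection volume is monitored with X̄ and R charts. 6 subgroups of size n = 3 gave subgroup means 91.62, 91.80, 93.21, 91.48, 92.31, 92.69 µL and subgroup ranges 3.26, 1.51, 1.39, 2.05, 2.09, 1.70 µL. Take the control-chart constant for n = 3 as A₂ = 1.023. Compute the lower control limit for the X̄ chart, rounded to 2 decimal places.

X̄̄ = (91.62 + 91.80 + 93.21 + 91.48 + 92.31 + 92.69) / 6 = 553.1100 / 6 = 92.1850
R̄ = (3.26 + 1.51 + 1.39 + 2.05 + 2.09 + 1.70) / 6 = 12.0000 / 6 = 2.0000
LCL = X̄̄ − A₂·R̄ = 92.1850 − 1.023 × 2.0000 = 90.1390

90.14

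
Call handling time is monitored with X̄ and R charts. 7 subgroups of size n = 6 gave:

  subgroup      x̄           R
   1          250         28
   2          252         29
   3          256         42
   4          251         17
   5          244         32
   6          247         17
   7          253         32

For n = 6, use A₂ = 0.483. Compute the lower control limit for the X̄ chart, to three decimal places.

X̄̄ = (250 + 252 + 256 + 251 + 244 + 247 + 253) / 7 = 1753.0000 / 7 = 250.4286
R̄ = (28 + 29 + 42 + 17 + 32 + 17 + 32) / 7 = 197.0000 / 7 = 28.1429
LCL = X̄̄ − A₂·R̄ = 250.4286 − 0.483 × 28.1429 = 236.8356

236.836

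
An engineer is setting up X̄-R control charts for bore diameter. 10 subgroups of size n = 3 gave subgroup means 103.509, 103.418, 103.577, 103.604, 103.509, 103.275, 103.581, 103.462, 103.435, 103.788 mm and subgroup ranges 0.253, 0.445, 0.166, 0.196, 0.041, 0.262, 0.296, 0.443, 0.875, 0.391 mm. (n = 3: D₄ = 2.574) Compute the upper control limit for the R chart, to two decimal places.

0.87

R̄ = (0.253 + 0.445 + 0.166 + 0.196 + 0.041 + 0.262 + 0.296 + 0.443 + 0.875 + 0.391) / 10 = 3.3680 / 10 = 0.3368
UCL_R = D₄·R̄ = 2.574 × 0.3368 = 0.8669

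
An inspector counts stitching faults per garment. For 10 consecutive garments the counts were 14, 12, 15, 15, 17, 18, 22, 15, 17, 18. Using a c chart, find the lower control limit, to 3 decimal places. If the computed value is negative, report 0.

4.188

c̄ = (14 + 12 + 15 + 15 + 17 + 18 + 22 + 15 + 17 + 18) / 10 = 163 / 10 = 16.3000
LCL = c̄ − 3√c̄ = 16.3000 − 3 × 4.0373 = 4.1880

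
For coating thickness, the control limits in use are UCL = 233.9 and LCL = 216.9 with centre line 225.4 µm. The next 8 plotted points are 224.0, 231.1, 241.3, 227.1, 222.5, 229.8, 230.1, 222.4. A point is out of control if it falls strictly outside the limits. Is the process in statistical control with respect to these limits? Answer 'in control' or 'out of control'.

out of control

Compare each point to [216.9, 233.9]: sample 3 = 241.3 > UCL.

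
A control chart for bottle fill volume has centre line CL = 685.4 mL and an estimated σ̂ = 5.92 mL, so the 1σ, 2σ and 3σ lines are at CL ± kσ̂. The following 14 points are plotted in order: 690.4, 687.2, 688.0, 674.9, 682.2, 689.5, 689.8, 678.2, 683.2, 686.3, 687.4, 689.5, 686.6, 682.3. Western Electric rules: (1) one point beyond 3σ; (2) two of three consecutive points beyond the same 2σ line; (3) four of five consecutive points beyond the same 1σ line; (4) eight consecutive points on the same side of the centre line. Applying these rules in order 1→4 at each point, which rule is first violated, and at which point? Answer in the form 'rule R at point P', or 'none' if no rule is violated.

Zone of each point (C = within 1σ̂, B = 1σ̂–2σ̂, A = 2σ̂–3σ̂, * = beyond 3σ̂; sign = side of CL): 1:+C, 2:+C, 3:+C, 4:-B, 5:-C, 6:+C, 7:+C, 8:-B, 9:-C, 10:+C, 11:+C, 12:+C, 13:+C, 14:-C
No rule fires across all 14 points.

none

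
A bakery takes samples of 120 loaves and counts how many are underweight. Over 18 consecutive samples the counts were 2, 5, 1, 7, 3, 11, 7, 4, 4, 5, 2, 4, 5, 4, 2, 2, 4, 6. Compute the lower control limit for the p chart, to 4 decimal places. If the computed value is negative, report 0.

p̄ = Σdᵢ / (k·n) = 78 / (18 × 120) = 0.03611
LCL = p̄ − 3·√(p̄(1−p̄)/n) = 0.03611 − 3 × 0.01703 = -0.01498 → 0 (negative, so LCL = 0)

0.0000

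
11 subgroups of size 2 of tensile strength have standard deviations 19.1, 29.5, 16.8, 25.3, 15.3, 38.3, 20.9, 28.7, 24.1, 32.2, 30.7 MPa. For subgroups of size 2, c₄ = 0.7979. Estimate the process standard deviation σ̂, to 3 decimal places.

s̄ = (19.1 + 29.5 + 16.8 + 25.3 + 15.3 + 38.3 + 20.9 + 28.7 + 24.1 + 32.2 + 30.7) / 11 = 25.5364
σ̂ = s̄ / c₄ = 25.5364 / 0.7979 = 32.0045

32.004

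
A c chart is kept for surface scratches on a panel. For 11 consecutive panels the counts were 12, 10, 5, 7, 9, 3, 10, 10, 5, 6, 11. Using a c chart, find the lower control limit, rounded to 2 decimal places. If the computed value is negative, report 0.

0.00

c̄ = (12 + 10 + 5 + 7 + 9 + 3 + 10 + 10 + 5 + 6 + 11) / 11 = 88 / 11 = 8.0000
LCL = c̄ − 3√c̄ = 8.0000 − 3 × 2.8284 = -0.4853 → 0 (cannot be negative)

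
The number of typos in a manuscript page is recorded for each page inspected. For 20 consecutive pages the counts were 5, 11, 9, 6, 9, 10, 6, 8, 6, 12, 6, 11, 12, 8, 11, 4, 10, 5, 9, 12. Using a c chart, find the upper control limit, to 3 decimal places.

17.246

c̄ = (5 + 11 + 9 + 6 + 9 + 10 + 6 + 8 + 6 + 12 + 6 + 11 + 12 + 8 + 11 + 4 + 10 + 5 + 9 + 12) / 20 = 170 / 20 = 8.5000
UCL = c̄ + 3√c̄ = 8.5000 + 3 × √8.5000 = 8.5000 + 3 × 2.9155 = 17.2464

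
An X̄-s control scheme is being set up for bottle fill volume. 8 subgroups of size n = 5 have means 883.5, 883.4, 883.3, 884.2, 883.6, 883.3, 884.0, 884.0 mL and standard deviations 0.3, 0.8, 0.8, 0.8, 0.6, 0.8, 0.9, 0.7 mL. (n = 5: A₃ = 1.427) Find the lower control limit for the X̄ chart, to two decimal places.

882.65

X̄̄ = (883.5 + 883.4 + 883.3 + 884.2 + 883.6 + 883.3 + 884.0 + 884.0) / 8 = 883.6625
s̄ = (0.3 + 0.8 + 0.8 + 0.8 + 0.6 + 0.8 + 0.9 + 0.7) / 8 = 0.7125
LCL = X̄̄ − A₃·s̄ = 883.6625 − 1.427 × 0.7125 = 882.6458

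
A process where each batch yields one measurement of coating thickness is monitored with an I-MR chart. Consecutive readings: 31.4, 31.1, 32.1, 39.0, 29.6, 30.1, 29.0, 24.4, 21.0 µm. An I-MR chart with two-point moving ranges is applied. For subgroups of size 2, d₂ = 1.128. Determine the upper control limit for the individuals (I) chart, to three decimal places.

38.787

X̄ = (31.4 + 31.1 + 32.1 + 39.0 + 29.6 + 30.1 + 29.0 + 24.4 + 21.0) / 9 = 29.7444
Moving ranges: 0.3, 1.0, 6.9, 9.4, 0.5, 1.1, 4.6, 3.4; M̄R̄ = 27.2000 / 8 = 3.4000
UCL = X̄ + 3·M̄R̄/d₂ = 29.7444 + 3 × 3.4000 / 1.128 = 38.7870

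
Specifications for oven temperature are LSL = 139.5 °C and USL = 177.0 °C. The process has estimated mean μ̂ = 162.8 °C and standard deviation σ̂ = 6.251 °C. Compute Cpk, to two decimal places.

0.76

Cpu = (USL − μ̂) / (3σ̂) = (177.0 − 162.8) / (3 × 6.251) = 0.7572; Cpl = (μ̂ − LSL) / (3σ̂) = (162.8 − 139.5) / (3 × 6.251) = 1.2425; Cpk = min(Cpu, Cpl) = 0.7572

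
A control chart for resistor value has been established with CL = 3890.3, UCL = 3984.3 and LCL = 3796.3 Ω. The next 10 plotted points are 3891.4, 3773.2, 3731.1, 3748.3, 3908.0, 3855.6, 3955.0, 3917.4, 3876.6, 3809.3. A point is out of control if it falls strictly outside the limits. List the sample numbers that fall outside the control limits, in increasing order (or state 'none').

Compare each point to [3796.3, 3984.3]: sample 2 = 3773.2 < LCL; sample 3 = 3731.1 < LCL; sample 4 = 3748.3 < LCL.

2, 3, 4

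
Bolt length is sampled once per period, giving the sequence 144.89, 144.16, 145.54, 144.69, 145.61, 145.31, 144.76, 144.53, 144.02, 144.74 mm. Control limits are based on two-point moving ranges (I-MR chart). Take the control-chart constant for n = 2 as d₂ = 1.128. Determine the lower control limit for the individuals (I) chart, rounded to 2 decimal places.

143.00

X̄ = (144.89 + 144.16 + 145.54 + 144.69 + 145.61 + 145.31 + 144.76 + 144.53 + 144.02 + 144.74) / 10 = 144.8250
Moving ranges: 0.73, 1.38, 0.85, 0.92, 0.30, 0.55, 0.23, 0.51, 0.72; M̄R̄ = 6.1900 / 9 = 0.6878
LCL = X̄ − 3·M̄R̄/d₂ = 144.8250 − 3 × 0.6878 / 1.128 = 142.9958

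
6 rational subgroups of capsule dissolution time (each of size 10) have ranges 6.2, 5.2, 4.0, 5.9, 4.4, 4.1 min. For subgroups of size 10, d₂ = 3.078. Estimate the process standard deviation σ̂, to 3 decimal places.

1.614

R̄ = (6.2 + 5.2 + 4.0 + 5.9 + 4.4 + 4.1) / 6 = 4.9667
σ̂ = R̄ / d₂ = 4.9667 / 3.078 = 1.6136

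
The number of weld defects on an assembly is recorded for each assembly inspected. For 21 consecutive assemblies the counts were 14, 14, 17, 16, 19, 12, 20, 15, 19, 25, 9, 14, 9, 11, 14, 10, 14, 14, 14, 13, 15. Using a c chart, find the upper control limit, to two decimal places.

c̄ = (14 + 14 + 17 + 16 + 19 + 12 + 20 + 15 + 19 + 25 + 9 + 14 + 9 + 11 + 14 + 10 + 14 + 14 + 14 + 13 + 15) / 21 = 308 / 21 = 14.6667
UCL = c̄ + 3√c̄ = 14.6667 + 3 × √14.6667 = 14.6667 + 3 × 3.8297 = 26.1558

26.16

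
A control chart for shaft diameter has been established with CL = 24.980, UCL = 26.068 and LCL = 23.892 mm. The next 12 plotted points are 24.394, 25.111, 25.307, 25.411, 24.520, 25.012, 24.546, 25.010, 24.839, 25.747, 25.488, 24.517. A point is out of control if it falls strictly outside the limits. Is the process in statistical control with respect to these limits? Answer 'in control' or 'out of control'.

All 12 points lie within [23.892, 26.068].

in control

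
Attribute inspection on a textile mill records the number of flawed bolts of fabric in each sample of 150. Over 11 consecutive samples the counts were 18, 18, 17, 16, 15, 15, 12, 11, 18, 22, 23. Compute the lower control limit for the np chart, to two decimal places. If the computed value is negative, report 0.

5.23

p̄ = Σdᵢ / (k·n) = 185 / (11 × 150) = 0.11212
LCL = np̄ − 3·√(np̄(1−p̄)) = 16.8182 − 3 × 3.8643 = 5.2254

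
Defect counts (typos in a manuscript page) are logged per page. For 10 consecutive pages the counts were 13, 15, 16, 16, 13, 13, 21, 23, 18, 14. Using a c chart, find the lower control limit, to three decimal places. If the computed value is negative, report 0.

4.125

c̄ = (13 + 15 + 16 + 16 + 13 + 13 + 21 + 23 + 18 + 14) / 10 = 162 / 10 = 16.2000
LCL = c̄ − 3√c̄ = 16.2000 − 3 × 4.0249 = 4.1252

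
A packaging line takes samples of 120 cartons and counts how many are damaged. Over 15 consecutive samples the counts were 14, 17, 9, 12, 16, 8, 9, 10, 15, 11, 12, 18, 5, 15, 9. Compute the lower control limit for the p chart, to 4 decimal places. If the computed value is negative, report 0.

0.0178

p̄ = Σdᵢ / (k·n) = 180 / (15 × 120) = 0.10000
LCL = p̄ − 3·√(p̄(1−p̄)/n) = 0.10000 − 3 × 0.02739 = 0.01784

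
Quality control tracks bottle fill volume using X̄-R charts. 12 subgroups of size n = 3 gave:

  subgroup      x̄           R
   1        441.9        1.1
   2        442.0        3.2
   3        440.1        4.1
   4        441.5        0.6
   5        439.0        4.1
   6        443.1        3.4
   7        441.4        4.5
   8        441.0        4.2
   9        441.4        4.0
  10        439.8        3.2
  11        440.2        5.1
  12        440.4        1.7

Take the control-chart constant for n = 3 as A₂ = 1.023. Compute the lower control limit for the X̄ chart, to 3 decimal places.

437.642

X̄̄ = (441.9 + 442.0 + 440.1 + 441.5 + 439.0 + 443.1 + 441.4 + 441.0 + 441.4 + 439.8 + 440.2 + 440.4) / 12 = 5291.8000 / 12 = 440.9833
R̄ = (1.1 + 3.2 + 4.1 + 0.6 + 4.1 + 3.4 + 4.5 + 4.2 + 4.0 + 3.2 + 5.1 + 1.7) / 12 = 39.2000 / 12 = 3.2667
LCL = X̄̄ − A₂·R̄ = 440.9833 − 1.023 × 3.2667 = 437.6415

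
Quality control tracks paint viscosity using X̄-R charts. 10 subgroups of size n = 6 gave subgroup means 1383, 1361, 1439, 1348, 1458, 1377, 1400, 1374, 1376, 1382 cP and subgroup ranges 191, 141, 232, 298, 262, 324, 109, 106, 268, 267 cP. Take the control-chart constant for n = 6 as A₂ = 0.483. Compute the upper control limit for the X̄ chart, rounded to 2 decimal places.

X̄̄ = (1383 + 1361 + 1439 + 1348 + 1458 + 1377 + 1400 + 1374 + 1376 + 1382) / 10 = 13898.0000 / 10 = 1389.8000
R̄ = (191 + 141 + 232 + 298 + 262 + 324 + 109 + 106 + 268 + 267) / 10 = 2198.0000 / 10 = 219.8000
UCL = X̄̄ + A₂·R̄ = 1389.8000 + 0.483 × 219.8000 = 1495.9634

1495.96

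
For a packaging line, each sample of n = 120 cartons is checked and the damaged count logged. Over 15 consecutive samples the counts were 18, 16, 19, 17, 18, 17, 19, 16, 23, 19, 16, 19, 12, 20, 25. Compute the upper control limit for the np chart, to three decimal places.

30.072

p̄ = Σdᵢ / (k·n) = 274 / (15 × 120) = 0.15222
UCL = np̄ + 3·√(np̄(1−p̄)) = 18.2667 + 3 × √(18.2667×0.84778) = 18.2667 + 3 × 3.9352 = 30.0724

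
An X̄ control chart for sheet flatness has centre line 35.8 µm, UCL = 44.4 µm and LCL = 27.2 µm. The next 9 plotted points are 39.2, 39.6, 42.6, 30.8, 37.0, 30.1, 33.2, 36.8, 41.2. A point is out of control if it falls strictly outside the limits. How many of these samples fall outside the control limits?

All 9 points lie within [27.2, 44.4].

0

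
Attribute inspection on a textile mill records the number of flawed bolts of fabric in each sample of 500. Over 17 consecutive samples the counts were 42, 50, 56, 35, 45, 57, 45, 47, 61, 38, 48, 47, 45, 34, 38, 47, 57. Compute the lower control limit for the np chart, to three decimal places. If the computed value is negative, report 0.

27.089

p̄ = Σdᵢ / (k·n) = 792 / (17 × 500) = 0.09318
LCL = np̄ − 3·√(np̄(1−p̄)) = 46.5882 − 3 × 6.4998 = 27.0889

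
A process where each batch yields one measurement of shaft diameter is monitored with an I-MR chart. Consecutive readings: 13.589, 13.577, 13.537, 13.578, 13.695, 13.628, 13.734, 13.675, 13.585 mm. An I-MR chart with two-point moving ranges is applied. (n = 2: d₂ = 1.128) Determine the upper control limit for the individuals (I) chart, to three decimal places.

X̄ = (13.589 + 13.577 + 13.537 + 13.578 + 13.695 + 13.628 + 13.734 + 13.675 + 13.585) / 9 = 13.6220
Moving ranges: 0.012, 0.040, 0.041, 0.117, 0.067, 0.106, 0.059, 0.090; M̄R̄ = 0.5320 / 8 = 0.0665
UCL = X̄ + 3·M̄R̄/d₂ = 13.6220 + 3 × 0.0665 / 1.128 = 13.7989

13.799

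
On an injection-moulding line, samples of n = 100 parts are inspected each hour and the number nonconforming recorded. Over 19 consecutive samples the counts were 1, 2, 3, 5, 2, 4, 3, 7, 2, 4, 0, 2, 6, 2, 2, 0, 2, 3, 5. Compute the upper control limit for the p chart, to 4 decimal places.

p̄ = Σdᵢ / (k·n) = 55 / (19 × 100) = 0.02895
UCL = p̄ + 3·√(p̄(1−p̄)/n) = 0.02895 + 3 × √(0.02895×0.97105/100) = 0.02895 + 3 × 0.01677 = 0.07924

0.0792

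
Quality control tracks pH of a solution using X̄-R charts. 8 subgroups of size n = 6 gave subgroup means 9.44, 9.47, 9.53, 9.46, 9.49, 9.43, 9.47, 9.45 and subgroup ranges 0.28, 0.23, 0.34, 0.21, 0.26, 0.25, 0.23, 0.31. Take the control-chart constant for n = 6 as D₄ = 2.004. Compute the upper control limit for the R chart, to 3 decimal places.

R̄ = (0.28 + 0.23 + 0.34 + 0.21 + 0.26 + 0.25 + 0.23 + 0.31) / 8 = 2.1100 / 8 = 0.2637
UCL_R = D₄·R̄ = 2.004 × 0.2637 = 0.5286

0.529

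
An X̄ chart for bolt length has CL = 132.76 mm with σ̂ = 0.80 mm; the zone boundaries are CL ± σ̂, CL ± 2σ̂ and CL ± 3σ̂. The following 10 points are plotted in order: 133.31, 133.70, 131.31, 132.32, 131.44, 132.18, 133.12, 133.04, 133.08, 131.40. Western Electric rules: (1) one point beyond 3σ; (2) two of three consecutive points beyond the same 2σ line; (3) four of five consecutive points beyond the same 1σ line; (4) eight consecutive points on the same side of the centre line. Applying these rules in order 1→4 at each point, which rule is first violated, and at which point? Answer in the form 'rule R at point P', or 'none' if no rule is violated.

Zone of each point (C = within 1σ̂, B = 1σ̂–2σ̂, A = 2σ̂–3σ̂, * = beyond 3σ̂; sign = side of CL): 1:+C, 2:+B, 3:-B, 4:-C, 5:-B, 6:-C, 7:+C, 8:+C, 9:+C, 10:-B
No rule fires across all 10 points.

none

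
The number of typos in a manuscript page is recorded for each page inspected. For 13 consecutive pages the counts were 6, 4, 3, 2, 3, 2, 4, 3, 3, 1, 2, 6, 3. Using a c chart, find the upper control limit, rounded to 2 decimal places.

c̄ = (6 + 4 + 3 + 2 + 3 + 2 + 4 + 3 + 3 + 1 + 2 + 6 + 3) / 13 = 42 / 13 = 3.2308
UCL = c̄ + 3√c̄ = 3.2308 + 3 × √3.2308 = 3.2308 + 3 × 1.7974 = 8.6231

8.62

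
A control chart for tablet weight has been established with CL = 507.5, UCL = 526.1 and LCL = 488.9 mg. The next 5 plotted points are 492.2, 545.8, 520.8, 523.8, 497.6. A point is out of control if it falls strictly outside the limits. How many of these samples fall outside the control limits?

1

Compare each point to [488.9, 526.1]: sample 2 = 545.8 > UCL.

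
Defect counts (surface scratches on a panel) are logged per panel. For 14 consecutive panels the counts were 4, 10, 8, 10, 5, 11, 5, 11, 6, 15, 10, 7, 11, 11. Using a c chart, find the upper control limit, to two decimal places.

17.79

c̄ = (4 + 10 + 8 + 10 + 5 + 11 + 5 + 11 + 6 + 15 + 10 + 7 + 11 + 11) / 14 = 124 / 14 = 8.8571
UCL = c̄ + 3√c̄ = 8.8571 + 3 × √8.8571 = 8.8571 + 3 × 2.9761 = 17.7854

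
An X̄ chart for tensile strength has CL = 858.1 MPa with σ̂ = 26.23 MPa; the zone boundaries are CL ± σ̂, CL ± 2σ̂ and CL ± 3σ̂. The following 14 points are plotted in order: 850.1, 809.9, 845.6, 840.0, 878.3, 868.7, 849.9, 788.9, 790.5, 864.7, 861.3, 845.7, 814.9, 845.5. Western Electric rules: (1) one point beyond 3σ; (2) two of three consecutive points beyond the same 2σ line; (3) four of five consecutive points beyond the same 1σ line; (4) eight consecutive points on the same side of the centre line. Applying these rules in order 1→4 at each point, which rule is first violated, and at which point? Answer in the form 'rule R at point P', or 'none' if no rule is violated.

rule 2 at point 9

Zone of each point (C = within 1σ̂, B = 1σ̂–2σ̂, A = 2σ̂–3σ̂, * = beyond 3σ̂; sign = side of CL): 1:-C, 2:-B, 3:-C, 4:-C, 5:+C, 6:+C, 7:-C, 8:-A, 9:-A, 10:+C, 11:+C, 12:-C, 13:-B, 14:-C
Rule 2 (two of three consecutive points beyond the same 2σ limit) is satisfied at point 9.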